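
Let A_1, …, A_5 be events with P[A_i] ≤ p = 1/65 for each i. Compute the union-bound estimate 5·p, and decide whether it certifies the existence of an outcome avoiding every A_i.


Union bound: P[∪_{i=1}^{5} A_i] ≤ Σ_i P[A_i] ≤ 5·p = 5·(1/65) = 1/13.
Numerically: 1/13 ≈ 0.0769.
Is 1/13 < 1? YES.
Since P[∪ A_i] ≤ 1/13 < 1, the complement has P[∩ A_i^c] ≥ 1 − 1/13 = 12/13 > 0, so some outcome avoids every A_i.

5·p = 1/13 ≈ 0.0769; existence CERTIFIED by the union bound.


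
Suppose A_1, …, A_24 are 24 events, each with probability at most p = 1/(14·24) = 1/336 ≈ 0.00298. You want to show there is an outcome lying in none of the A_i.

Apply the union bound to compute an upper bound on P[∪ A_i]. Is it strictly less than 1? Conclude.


Union bound: P[∪_{i=1}^{24} A_i] ≤ Σ_i P[A_i] ≤ 24·p = 24·(1/336) = 1/14.
Numerically: 1/14 ≈ 0.07143.
Is 1/14 < 1? YES.
Since P[∪ A_i] ≤ 1/14 < 1, the complement has P[∩ A_i^c] ≥ 1 − 1/14 = 13/14 > 0, so some outcome avoids every A_i.

24·p = 1/14 ≈ 0.07143; existence CERTIFIED by the union bound.


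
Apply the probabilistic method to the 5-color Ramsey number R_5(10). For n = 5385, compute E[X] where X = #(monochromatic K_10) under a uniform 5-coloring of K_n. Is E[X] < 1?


E[X] = C(5385, 10) · 5^{1 − 45} = 5603542957245638044321604098176 · 5^{−44} = 5603542957245638044321604098176/5684341886080801486968994140625.
As a reduced fraction: E[X] = 5603542957245638044321604098176/5684341886080801486968994140625 ≈ 0.986.
Is E[X] < 1? YES.
Since E[X] < 1, there exists a 5-coloring of K_{5385} with no monochromatic K_10; hence R_5(10) > 5385.

E[X] = 5603542957245638044321604098176/5684341886080801486968994140625 ≈ 0.986; E[X] < 1, so R_5(10) > 5385.


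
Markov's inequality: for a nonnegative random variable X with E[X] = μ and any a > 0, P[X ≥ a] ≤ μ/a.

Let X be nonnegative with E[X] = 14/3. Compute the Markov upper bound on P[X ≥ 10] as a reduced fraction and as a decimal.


μ = E[X] = 14/3, a = 10.
Markov: P[X ≥ 10] ≤ μ/a = (14/3)/10 = 7/15.
Numerically: ≈ 0.467.
(Since a = 10 > μ = 4.667, the bound 7/15 is < 1 and informative.)

P[X ≥ 10] ≤ 7/15 ≈ 0.467.


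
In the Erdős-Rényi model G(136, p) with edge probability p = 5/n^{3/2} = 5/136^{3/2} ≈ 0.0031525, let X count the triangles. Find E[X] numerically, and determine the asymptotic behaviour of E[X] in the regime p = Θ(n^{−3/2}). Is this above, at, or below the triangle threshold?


Number of potential triangles: C(136, 3) = 410040.
Each occurs with probability p³ ≈ (0.0031525)³ ≈ 3.1331770e-08.
By linearity: E[X] = C(136, 3)·p³ ≈ 410040 · 3.1331770e-08 ≈ 0.01285.
Since α = 3/2 > 1, p = c/n^{3/2} = o(1/n) is below the triangle threshold p ~ 1/n. Asymptotically E[X] ~ (c³/6)·n^{3(1−α)} = (5³/6)·n^{-1.5} → 0, so by Markov's inequality G has no triangles w.h.p.

E[X] ≈ 0.01285; in regime p = Θ(1/n^{3/2}) E[X] tends to 0 (below the triangle threshold p ~ 1/n).


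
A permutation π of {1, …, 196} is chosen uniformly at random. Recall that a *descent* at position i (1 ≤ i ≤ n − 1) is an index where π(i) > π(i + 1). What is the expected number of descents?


Write X = Σ X_I over i = 1, …, 195, with X_I the indicator of one descent.
There are 195 indicators.
For each fixed i, the pair (π(i), π(i+1)) is a uniformly random ordered pair of distinct values from {1, …, 196}; by symmetry P[π(i) > π(i+1)] = 1/2.
By linearity: E[X] = 195 · (1/2) = (196 − 1) · (1/2) = 195/2 ≈ 97.500000.

E[X] = 195/2 = 97.500000.


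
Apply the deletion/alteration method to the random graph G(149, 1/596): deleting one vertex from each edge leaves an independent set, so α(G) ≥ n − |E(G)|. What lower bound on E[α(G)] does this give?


E[|E(G)|] = C(149, 2)·p = 11026 · (1/596) = 37/2.
E[α(G)] ≥ n − E[|E(G)|] = 149 − 37/2 = 261/2.
Numerically: ≈ 130.5000.
(This is only a lower bound; the true E[α(G)] may be larger.)

E[α(G)] ≥ 261/2 ≈ 130.5000.


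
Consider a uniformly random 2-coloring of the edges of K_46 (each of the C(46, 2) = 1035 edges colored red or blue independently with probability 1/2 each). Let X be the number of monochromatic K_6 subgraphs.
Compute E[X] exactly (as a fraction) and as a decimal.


Let X = Σ_S X_S over the C(46, 6) = 9366819 subsets S of size 6, where X_S = 1 if the K_6 on S is monochromatic.
For a fixed S, the K_6 on S has C(6, 2) = 15 edges. P[all 15 edges red] = (1/2)^15, and likewise for blue, so P[monochromatic] = 2·(1/2)^15 = 2^{1 − 15} = 1/16384.
Summing: E[X] = C(46, 6) · 2^{1 − 15} = 9366819 · 1/16384 = 9366819/16384.
Numerically: E[X] ≈ 571.705261.

E[X] = C(46,6)·2^(1−C(6,2)) = 9366819/16384 ≈ 571.705261.


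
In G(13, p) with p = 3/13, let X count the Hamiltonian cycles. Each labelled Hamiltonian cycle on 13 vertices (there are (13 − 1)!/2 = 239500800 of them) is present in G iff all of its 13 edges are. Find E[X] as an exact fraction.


K_13 has (13 − 1)!/2 = 239500800 labelled Hamiltonian cycles.
For each such Hamiltonian cycle H, let X_H = 1 if all 13 edges of H are present in G. Then P[X_H = 1] = p^{13} = (3/13)^{13} = 1594323/302875106592253.
By linearity of expectation: E[X] = Σ_H E[X_H] = 239500800 · p^{13} = 239500800 · 1594323/302875106592253 = 381841633958400/302875106592253.
Numerically: E[X] ≈ 1.26.

E[X] = 239500800 · (3/13)^{13} = 381841633958400/302875106592253 ≈ 1.26.


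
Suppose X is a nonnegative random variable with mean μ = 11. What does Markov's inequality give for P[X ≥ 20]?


μ = E[X] = 11, a = 20.
Markov: P[X ≥ 20] ≤ μ/a = (11)/20 = 11/20.
Numerically: ≈ 0.55000.
(Since a = 20 > μ = 11.00000, the bound 11/20 is < 1 and informative.)

P[X ≥ 20] ≤ 11/20 ≈ 0.55000.


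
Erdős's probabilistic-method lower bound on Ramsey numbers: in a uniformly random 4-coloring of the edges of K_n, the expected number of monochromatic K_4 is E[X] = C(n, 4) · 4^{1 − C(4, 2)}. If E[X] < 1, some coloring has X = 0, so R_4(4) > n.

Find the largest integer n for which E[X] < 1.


We need C(n, 4) · 4^{1 − 6} < 1, i.e. C(n, 4) < 4^{6 − 1} = 1024.
Check values of n near the boundary:
  n = 9: C(9, 4) = 126; 126 < 1024? YES
  n = 10: C(10, 4) = 210; 210 < 1024? YES
  n = 11: C(11, 4) = 330; 330 < 1024? YES
  n = 12: C(12, 4) = 495; 495 < 1024? YES
  n = 13: C(13, 4) = 715; 715 < 1024? YES
  n = 14: C(14, 4) = 1001; 1001 < 1024? YES
  n = 15: C(15, 4) = 1365; 1365 < 1024? NO
  n = 16: C(16, 4) = 1820; 1820 < 1024? NO
The largest n with C(n, 4) < 1024 is n = 14 (where E[X] = 1001/1024 ≈ 0.9775391). Hence R_4(4) > 14, i.e. R_4(4) ≥ 15.

Largest n = 14; hence R_4(4) > 14.


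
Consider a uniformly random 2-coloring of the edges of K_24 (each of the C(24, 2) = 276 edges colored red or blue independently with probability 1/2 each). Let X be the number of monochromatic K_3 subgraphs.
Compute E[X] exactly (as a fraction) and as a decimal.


Let X = Σ_S X_S over the C(24, 3) = 2024 subsets S of size 3, where X_S = 1 if the K_3 on S is monochromatic.
For a fixed S, the K_3 on S has C(3, 2) = 3 edges. P[all 3 edges red] = (1/2)^3, and likewise for blue, so P[monochromatic] = 2·(1/2)^3 = 2^{1 − 3} = 1/4.
By linearity of expectation: E[X] = C(24, 3) · 2^{1 − 3} = 2024 · 1/4 = 506.
Numerically: E[X] ≈ 506.000.

E[X] = C(24,3)·2^(1−C(3,2)) = 506 ≈ 506.000.


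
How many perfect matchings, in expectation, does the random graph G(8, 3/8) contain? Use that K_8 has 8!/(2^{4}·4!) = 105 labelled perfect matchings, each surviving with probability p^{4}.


K_8 has 8!/(2^{4}·4!) = 105 labelled perfect matchings.
For each such perfect matching H, let X_H = 1 if all 4 edges of H are present in G. Then P[X_H = 1] = p^{4} = (3/8)^{4} = 81/4096.
By linearity: E[X] = Σ_H E[X_H] = 105 · p^{4} = 105 · 81/4096 = 8505/4096.
Numerically: E[X] ≈ 2.076.

E[X] = 105 · (3/8)^{4} = 8505/4096 ≈ 2.076.


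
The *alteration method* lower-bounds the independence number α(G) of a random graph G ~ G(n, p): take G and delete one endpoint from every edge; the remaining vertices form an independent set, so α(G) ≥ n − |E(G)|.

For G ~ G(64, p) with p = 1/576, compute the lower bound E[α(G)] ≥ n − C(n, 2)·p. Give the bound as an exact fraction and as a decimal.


E[|E(G)|] = C(64, 2)·p = 2016 · (1/576) = 7/2.
E[α(G)] ≥ n − E[|E(G)|] = 64 − 7/2 = 121/2.
Numerically: ≈ 60.50000.
(This is only a lower bound; the true E[α(G)] may be larger.)

E[α(G)] ≥ 121/2 ≈ 60.50000.


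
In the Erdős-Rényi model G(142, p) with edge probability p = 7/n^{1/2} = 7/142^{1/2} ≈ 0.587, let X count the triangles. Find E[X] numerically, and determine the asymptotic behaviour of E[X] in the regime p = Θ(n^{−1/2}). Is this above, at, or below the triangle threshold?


Number of potential triangles: C(142, 3) = 467180.
Each occurs with probability p³ ≈ (0.587)³ ≈ 2.02704e-01.
By linearity: E[X] = C(142, 3)·p³ ≈ 467180 · 2.02704e-01 ≈ 94699.099.
Since α = 1/2 < 1, p = c/n^{1/2} ≫ 1/n is above the triangle threshold p ~ 1/n. Asymptotically E[X] ~ (c³/6)·n^{3(1−α)} = (7³/6)·n^{1.5} → ∞; triangles are abundant w.h.p.

E[X] ≈ 94699.099; in regime p = Θ(1/n^{1/2}) E[X] diverges (above the triangle threshold p ~ 1/n).


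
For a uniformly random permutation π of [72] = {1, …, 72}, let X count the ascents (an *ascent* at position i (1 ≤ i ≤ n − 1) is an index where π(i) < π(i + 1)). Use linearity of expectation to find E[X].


Write X = Σ X_I over i = 1, …, 71, with X_I the indicator of one ascent.
There are 71 indicators.
For each fixed i, the pair (π(i), π(i+1)) is a uniformly random ordered pair of distinct values from {1, …, 72}; by symmetry P[π(i) < π(i+1)] = 1/2.
By linearity: E[X] = 71 · (1/2) = (72 − 1) · (1/2) = 71/2 ≈ 35.5000.

E[X] = 71/2 = 35.5000.


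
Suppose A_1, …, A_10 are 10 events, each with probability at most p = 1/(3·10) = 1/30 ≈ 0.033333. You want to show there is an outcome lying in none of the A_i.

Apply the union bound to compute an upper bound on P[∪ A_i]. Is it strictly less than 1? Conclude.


Union bound: P[∪_{i=1}^{10} A_i] ≤ Σ_i P[A_i] ≤ 10·p = 10·(1/30) = 1/3.
Numerically: 1/3 ≈ 0.333333.
Is 1/3 < 1? YES.
Since P[∪ A_i] ≤ 1/3 < 1, the complement has P[∩ A_i^c] ≥ 1 − 1/3 = 2/3 > 0, so some outcome avoids every A_i.

10·p = 1/3 ≈ 0.333333; existence CERTIFIED by the union bound.


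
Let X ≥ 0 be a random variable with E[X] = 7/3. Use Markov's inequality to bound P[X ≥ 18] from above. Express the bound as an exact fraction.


μ = E[X] = 7/3, a = 18.
Markov: P[X ≥ 18] ≤ μ/a = (7/3)/18 = 7/54.
Numerically: ≈ 0.1296.
(Since a = 18 > μ = 2.3333, the bound 7/54 is < 1 and informative.)

P[X ≥ 18] ≤ 7/54 ≈ 0.1296.


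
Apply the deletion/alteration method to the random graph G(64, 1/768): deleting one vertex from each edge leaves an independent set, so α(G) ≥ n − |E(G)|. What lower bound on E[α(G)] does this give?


E[|E(G)|] = C(64, 2)·p = 2016 · (1/768) = 21/8.
E[α(G)] ≥ n − E[|E(G)|] = 64 − 21/8 = 491/8.
Numerically: ≈ 61.3750.
(This is only a lower bound; the true E[α(G)] may be larger.)

E[α(G)] ≥ 491/8 ≈ 61.3750.


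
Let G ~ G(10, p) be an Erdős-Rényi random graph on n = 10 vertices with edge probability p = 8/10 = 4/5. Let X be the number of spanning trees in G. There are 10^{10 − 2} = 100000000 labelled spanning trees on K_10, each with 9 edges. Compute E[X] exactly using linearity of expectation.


K_10 has 10^{10 − 2} = 100000000 labelled spanning trees.
For each such spanning tree H, let X_H = 1 if all 9 edges of H are present in G. Then P[X_H = 1] = p^{9} = (4/5)^{9} = 262144/1953125.
By linearity of expectation: E[X] = Σ_H E[X_H] = 100000000 · p^{9} = 100000000 · 262144/1953125 = 67108864/5.
Numerically: E[X] ≈ 1.34218e+07.

E[X] = 100000000 · (4/5)^{9} = 67108864/5 ≈ 1.34218e+07.


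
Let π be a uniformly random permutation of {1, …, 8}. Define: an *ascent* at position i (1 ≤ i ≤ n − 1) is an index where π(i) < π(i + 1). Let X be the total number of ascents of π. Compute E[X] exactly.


Write X = Σ X_I over i = 1, …, 7, with X_I the indicator of one ascent.
There are 7 indicators.
For each fixed i, the pair (π(i), π(i+1)) is a uniformly random ordered pair of distinct values from {1, …, 8}; by symmetry P[π(i) < π(i+1)] = 1/2.
By linearity: E[X] = 7 · (1/2) = (8 − 1) · (1/2) = 7/2 ≈ 3.50000.

E[X] = 7/2 = 3.50000.


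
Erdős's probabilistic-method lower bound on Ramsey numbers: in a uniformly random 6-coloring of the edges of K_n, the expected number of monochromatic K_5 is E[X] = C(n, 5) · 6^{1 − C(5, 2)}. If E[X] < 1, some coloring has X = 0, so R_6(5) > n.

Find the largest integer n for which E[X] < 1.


We need C(n, 5) · 6^{1 − 10} < 1, i.e. C(n, 5) < 6^{10 − 1} = 10077696.
Check values of n near the boundary:
  n = 65: C(65, 5) = 8259888; 8259888 < 10077696? YES
  n = 66: C(66, 5) = 8936928; 8936928 < 10077696? YES
  n = 67: C(67, 5) = 9657648; 9657648 < 10077696? YES
  n = 68: C(68, 5) = 10424128; 10424128 < 10077696? NO
  n = 69: C(69, 5) = 11238513; 11238513 < 10077696? NO
The largest n with C(n, 5) < 10077696 is n = 67 (where E[X] = 67067/69984 ≈ 0.958). Hence R_6(5) > 67, i.e. R_6(5) ≥ 68.

Largest n = 67; hence R_6(5) > 67.


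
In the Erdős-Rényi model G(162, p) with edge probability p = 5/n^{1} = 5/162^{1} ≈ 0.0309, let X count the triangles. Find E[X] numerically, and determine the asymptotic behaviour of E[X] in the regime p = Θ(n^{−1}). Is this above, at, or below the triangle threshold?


Number of potential triangles: C(162, 3) = 695520.
Each occurs with probability p³ ≈ (0.0309)³ ≈ 2.94012e-05.
By linearity: E[X] = C(162, 3)·p³ ≈ 695520 · 2.94012e-05 ≈ 20.449.
Here α = 1, so p = 5/n is exactly at the triangle threshold p ~ 1/n. Asymptotically E[X] → c³/6 = 5³/6 = 125/6 ≈ 20.833, a bounded constant. In this regime the triangle count is asymptotically Poisson(c³/6).

E[X] ≈ 20.449; in regime p = Θ(1/n^{1}) E[X] stays bounded (at the triangle threshold p ~ 1/n).


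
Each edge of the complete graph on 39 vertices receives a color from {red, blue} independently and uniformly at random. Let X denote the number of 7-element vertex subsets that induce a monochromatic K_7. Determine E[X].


Let X = Σ_S X_S over the C(39, 7) = 15380937 subsets S of size 7, where X_S = 1 if the K_7 on S is monochromatic.
For a fixed S, the K_7 on S has C(7, 2) = 21 edges. P[all 21 edges red] = (1/2)^21, and likewise for blue, so P[monochromatic] = 2·(1/2)^21 = 2^{1 − 21} = 1/1048576.
By linearity of expectation: E[X] = C(39, 7) · 2^{1 − 21} = 15380937 · 1/1048576 = 15380937/1048576.
Numerically: E[X] ≈ 14.6684.

E[X] = C(39,7)·2^(1−C(7,2)) = 15380937/1048576 ≈ 14.6684.


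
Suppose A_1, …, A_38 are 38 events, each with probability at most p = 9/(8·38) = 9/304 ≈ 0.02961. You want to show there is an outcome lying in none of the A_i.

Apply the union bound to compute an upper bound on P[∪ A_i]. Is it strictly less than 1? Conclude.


Union bound: P[∪_{i=1}^{38} A_i] ≤ Σ_i P[A_i] ≤ 38·p = 38·(9/304) = 9/8.
Numerically: 9/8 ≈ 1.12500.
Is 9/8 < 1? NO.
Since the bound 9/8 is ≥ 1, the union bound is uninformative here; it does NOT by itself certify existence.

38·p = 9/8 ≈ 1.12500; existence NOT certified by the union bound.


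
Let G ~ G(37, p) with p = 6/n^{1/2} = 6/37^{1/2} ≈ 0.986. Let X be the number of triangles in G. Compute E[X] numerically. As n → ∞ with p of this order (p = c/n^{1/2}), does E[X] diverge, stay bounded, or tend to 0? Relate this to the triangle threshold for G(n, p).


Number of potential triangles: C(37, 3) = 7770.
Each occurs with probability p³ ≈ (0.986)³ ≈ 9.59735e-01.
By linearity: E[X] = C(37, 3)·p³ ≈ 7770 · 9.59735e-01 ≈ 7457.138.
Since α = 1/2 < 1, p = c/n^{1/2} ≫ 1/n is above the triangle threshold p ~ 1/n. Asymptotically E[X] ~ (c³/6)·n^{3(1−α)} = (6³/6)·n^{1.5} → ∞; triangles are abundant w.h.p.

E[X] ≈ 7457.138; in regime p = Θ(1/n^{1/2}) E[X] diverges (above the triangle threshold p ~ 1/n).


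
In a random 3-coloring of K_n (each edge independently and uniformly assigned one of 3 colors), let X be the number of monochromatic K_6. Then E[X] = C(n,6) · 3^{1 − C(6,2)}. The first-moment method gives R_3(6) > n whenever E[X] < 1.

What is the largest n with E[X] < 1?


We need C(n, 6) · 3^{1 − 15} < 1, i.e. C(n, 6) < 3^{15 − 1} = 4782969.
Check values of n near the boundary:
  n = 35: C(35, 6) = 1623160; 1623160 < 4782969? YES
  n = 36: C(36, 6) = 1947792; 1947792 < 4782969? YES
  n = 37: C(37, 6) = 2324784; 2324784 < 4782969? YES
  n = 38: C(38, 6) = 2760681; 2760681 < 4782969? YES
  n = 39: C(39, 6) = 3262623; 3262623 < 4782969? YES
  n = 40: C(40, 6) = 3838380; 3838380 < 4782969? YES
  n = 41: C(41, 6) = 4496388; 4496388 < 4782969? YES
  n = 42: C(42, 6) = 5245786; 5245786 < 4782969? NO
  n = 43: C(43, 6) = 6096454; 6096454 < 4782969? NO
The largest n with C(n, 6) < 4782969 is n = 41 (where E[X] = 1498796/1594323 ≈ 0.9400830). Hence R_3(6) > 41, i.e. R_3(6) ≥ 42.

Largest n = 41; hence R_3(6) > 41.


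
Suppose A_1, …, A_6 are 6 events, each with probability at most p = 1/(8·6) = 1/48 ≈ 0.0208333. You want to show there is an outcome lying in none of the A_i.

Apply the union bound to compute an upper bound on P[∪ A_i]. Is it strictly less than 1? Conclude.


Union bound: P[∪_{i=1}^{6} A_i] ≤ Σ_i P[A_i] ≤ 6·p = 6·(1/48) = 1/8.
Numerically: 1/8 ≈ 0.1250000.
Is 1/8 < 1? YES.
Since P[∪ A_i] ≤ 1/8 < 1, the complement has P[∩ A_i^c] ≥ 1 − 1/8 = 7/8 > 0, so some outcome avoids every A_i.

6·p = 1/8 ≈ 0.1250000; existence CERTIFIED by the union bound.


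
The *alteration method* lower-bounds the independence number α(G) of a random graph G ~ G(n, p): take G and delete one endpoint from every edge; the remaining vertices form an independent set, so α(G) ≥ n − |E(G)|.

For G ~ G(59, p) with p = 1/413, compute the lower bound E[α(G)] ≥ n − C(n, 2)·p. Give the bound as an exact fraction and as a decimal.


E[|E(G)|] = C(59, 2)·p = 1711 · (1/413) = 29/7.
E[α(G)] ≥ n − E[|E(G)|] = 59 − 29/7 = 384/7.
Numerically: ≈ 54.857.
(This is only a lower bound; the true E[α(G)] may be larger.)

E[α(G)] ≥ 384/7 ≈ 54.857.


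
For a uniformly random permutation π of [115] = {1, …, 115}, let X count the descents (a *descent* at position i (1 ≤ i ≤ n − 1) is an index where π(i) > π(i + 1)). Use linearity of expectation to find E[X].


Write X = Σ X_I over i = 1, …, 114, with X_I the indicator of one descent.
There are 114 indicators.
For each fixed i, the pair (π(i), π(i+1)) is a uniformly random ordered pair of distinct values from {1, …, 115}; by symmetry P[π(i) > π(i+1)] = 1/2.
By linearity: E[X] = 114 · (1/2) = (115 − 1) · (1/2) = 57 ≈ 57.000000.

E[X] = 57 = 57.000000.


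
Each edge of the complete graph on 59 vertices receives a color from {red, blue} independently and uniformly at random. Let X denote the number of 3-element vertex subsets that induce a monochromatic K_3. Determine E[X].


Let X = Σ_S X_S over the C(59, 3) = 32509 subsets S of size 3, where X_S = 1 if the K_3 on S is monochromatic.
For a fixed S, the K_3 on S has C(3, 2) = 3 edges. P[all 3 edges red] = (1/2)^3, and likewise for blue, so P[monochromatic] = 2·(1/2)^3 = 2^{1 − 3} = 1/4.
By linearity: E[X] = C(59, 3) · 2^{1 − 3} = 32509 · 1/4 = 32509/4.
Numerically: E[X] ≈ 8127.250000.

E[X] = C(59,3)·2^(1−C(3,2)) = 32509/4 ≈ 8127.250000.


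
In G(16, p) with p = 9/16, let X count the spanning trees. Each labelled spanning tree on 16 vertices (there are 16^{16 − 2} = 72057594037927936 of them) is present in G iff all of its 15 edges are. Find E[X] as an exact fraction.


K_16 has 16^{16 − 2} = 72057594037927936 labelled spanning trees.
For each such spanning tree H, let X_H = 1 if all 15 edges of H are present in G. Then P[X_H = 1] = p^{15} = (9/16)^{15} = 205891132094649/1152921504606846976.
Summing the indicators: E[X] = Σ_H E[X_H] = 72057594037927936 · p^{15} = 72057594037927936 · 205891132094649/1152921504606846976 = 205891132094649/16.
Numerically: E[X] ≈ 1.2868e+13.

E[X] = 72057594037927936 · (9/16)^{15} = 205891132094649/16 ≈ 1.2868e+13.


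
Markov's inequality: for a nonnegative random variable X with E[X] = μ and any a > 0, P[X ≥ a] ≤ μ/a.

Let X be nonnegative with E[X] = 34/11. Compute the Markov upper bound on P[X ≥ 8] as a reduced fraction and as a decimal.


μ = E[X] = 34/11, a = 8.
Markov: P[X ≥ 8] ≤ μ/a = (34/11)/8 = 17/44.
Numerically: ≈ 0.3864.
(Since a = 8 > μ = 3.0909, the bound 17/44 is < 1 and informative.)

P[X ≥ 8] ≤ 17/44 ≈ 0.3864.


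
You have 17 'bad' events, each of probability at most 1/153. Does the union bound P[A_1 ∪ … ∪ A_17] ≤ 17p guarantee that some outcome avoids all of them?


Union bound: P[∪_{i=1}^{17} A_i] ≤ Σ_i P[A_i] ≤ 17·p = 17·(1/153) = 1/9.
Numerically: 1/9 ≈ 0.1111111.
Is 1/9 < 1? YES.
Since P[∪ A_i] ≤ 1/9 < 1, the complement has P[∩ A_i^c] ≥ 1 − 1/9 = 8/9 > 0, so some outcome avoids every A_i.

17·p = 1/9 ≈ 0.1111111; existence CERTIFIED by the union bound.


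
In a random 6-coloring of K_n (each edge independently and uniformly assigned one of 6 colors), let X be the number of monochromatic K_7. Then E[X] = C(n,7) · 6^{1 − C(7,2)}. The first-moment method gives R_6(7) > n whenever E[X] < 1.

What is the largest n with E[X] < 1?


We need C(n, 7) · 6^{1 − 21} < 1, i.e. C(n, 7) < 6^{21 − 1} = 3656158440062976.
Check values of n near the boundary:
  n = 565: C(565, 7) = 3513212521235560; 3513212521235560 < 3656158440062976? YES
  n = 566: C(566, 7) = 3557206237959440; 3557206237959440 < 3656158440062976? YES
  n = 567: C(567, 7) = 3601671315933933; 3601671315933933 < 3656158440062976? YES
  n = 568: C(568, 7) = 3646611956239704; 3646611956239704 < 3656158440062976? YES
  n = 569: C(569, 7) = 3692032389858348; 3692032389858348 < 3656158440062976? NO
The largest n with C(n, 7) < 3656158440062976 is n = 568 (where E[X] = 16882462760369/16926659444736 ≈ 0.9974). Hence R_6(7) > 568, i.e. R_6(7) ≥ 569.

Largest n = 568; hence R_6(7) > 568.


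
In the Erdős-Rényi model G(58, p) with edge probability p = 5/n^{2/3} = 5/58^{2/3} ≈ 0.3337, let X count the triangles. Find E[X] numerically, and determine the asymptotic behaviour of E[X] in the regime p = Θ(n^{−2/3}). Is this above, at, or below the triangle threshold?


Number of potential triangles: C(58, 3) = 30856.
Each occurs with probability p³ ≈ (0.3337)³ ≈ 3.7158145e-02.
By linearity: E[X] = C(58, 3)·p³ ≈ 30856 · 3.7158145e-02 ≈ 1146.55172.
Since α = 2/3 < 1, p = c/n^{2/3} ≫ 1/n is above the triangle threshold p ~ 1/n. Asymptotically E[X] ~ (c³/6)·n^{3(1−α)} = (5³/6)·n^{1} → ∞; triangles are abundant w.h.p.

E[X] ≈ 1146.55172; in regime p = Θ(1/n^{2/3}) E[X] diverges (above the triangle threshold p ~ 1/n).


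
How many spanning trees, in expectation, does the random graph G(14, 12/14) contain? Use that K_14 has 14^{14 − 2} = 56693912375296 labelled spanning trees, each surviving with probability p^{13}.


K_14 has 14^{14 − 2} = 56693912375296 labelled spanning trees.
For each such spanning tree H, let X_H = 1 if all 13 edges of H are present in G. Then P[X_H = 1] = p^{13} = (6/7)^{13} = 13060694016/96889010407.
By linearity: E[X] = Σ_H E[X_H] = 56693912375296 · p^{13} = 56693912375296 · 13060694016/96889010407 = 53496602689536/7.
Numerically: E[X] ≈ 7.6424e+12.

E[X] = 56693912375296 · (6/7)^{13} = 53496602689536/7 ≈ 7.6424e+12.


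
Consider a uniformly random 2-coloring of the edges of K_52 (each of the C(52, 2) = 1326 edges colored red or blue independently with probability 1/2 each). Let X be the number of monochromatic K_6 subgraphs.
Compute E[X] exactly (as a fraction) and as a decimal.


Let X = Σ_S X_S over the C(52, 6) = 20358520 subsets S of size 6, where X_S = 1 if the K_6 on S is monochromatic.
For a fixed S, the K_6 on S has C(6, 2) = 15 edges. P[all 15 edges red] = (1/2)^15, and likewise for blue, so P[monochromatic] = 2·(1/2)^15 = 2^{1 − 15} = 1/16384.
By linearity of expectation: E[X] = C(52, 6) · 2^{1 − 15} = 20358520 · 1/16384 = 2544815/2048.
Numerically: E[X] ≈ 1242.5854.

E[X] = C(52,6)·2^(1−C(6,2)) = 2544815/2048 ≈ 1242.5854.


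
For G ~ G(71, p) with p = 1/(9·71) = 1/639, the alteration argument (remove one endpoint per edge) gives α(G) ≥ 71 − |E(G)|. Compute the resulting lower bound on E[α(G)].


E[|E(G)|] = C(71, 2)·p = 2485 · (1/639) = 35/9.
E[α(G)] ≥ n − E[|E(G)|] = 71 − 35/9 = 604/9.
Numerically: ≈ 67.1111.
(This is only a lower bound; the true E[α(G)] may be larger.)

E[α(G)] ≥ 604/9 ≈ 67.1111.


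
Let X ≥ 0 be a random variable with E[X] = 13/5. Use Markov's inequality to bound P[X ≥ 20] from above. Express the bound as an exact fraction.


μ = E[X] = 13/5, a = 20.
Markov: P[X ≥ 20] ≤ μ/a = (13/5)/20 = 13/100.
Numerically: ≈ 0.130000.
(Since a = 20 > μ = 2.600000, the bound 13/100 is < 1 and informative.)

P[X ≥ 20] ≤ 13/100 ≈ 0.130000.


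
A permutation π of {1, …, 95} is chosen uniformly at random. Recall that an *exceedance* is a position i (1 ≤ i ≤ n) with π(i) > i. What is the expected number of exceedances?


Write X = Σ_{i=1}^{95} X_i, where X_i = 1_{π(i) > i}.
For each fixed i, π(i) is uniform over {1, …, 95} (marginal of a uniform permutation), so P[π(i) > i] = (n − i)/n. Summing: Σ_{i=1}^{95} (n − i)/n = (0 + 1 + … + 94)/95 = 95(95 − 1)/(2·95) = (95 − 1)/2.
Hence E[X] = Σ_{i=1}^{95} (95 − i)/95 = 47 ≈ 47.000.

E[X] = 47 = 47.000.


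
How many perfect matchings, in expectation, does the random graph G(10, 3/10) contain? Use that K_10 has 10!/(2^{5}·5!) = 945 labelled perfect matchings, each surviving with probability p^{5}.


K_10 has 10!/(2^{5}·5!) = 945 labelled perfect matchings.
For each such perfect matching H, let X_H = 1 if all 5 edges of H are present in G. Then P[X_H = 1] = p^{5} = (3/10)^{5} = 243/100000.
By linearity of expectation: E[X] = Σ_H E[X_H] = 945 · p^{5} = 945 · 243/100000 = 45927/20000.
Numerically: E[X] ≈ 2.2963.

E[X] = 945 · (3/10)^{5} = 45927/20000 ≈ 2.2963.


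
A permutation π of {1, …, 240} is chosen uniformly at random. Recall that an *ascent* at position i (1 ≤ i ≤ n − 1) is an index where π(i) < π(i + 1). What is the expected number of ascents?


Write X = Σ X_I over i = 1, …, 239, with X_I the indicator of one ascent.
There are 239 indicators.
For each fixed i, the pair (π(i), π(i+1)) is a uniformly random ordered pair of distinct values from {1, …, 240}; by symmetry P[π(i) < π(i+1)] = 1/2.
By linearity: E[X] = 239 · (1/2) = (240 − 1) · (1/2) = 239/2 ≈ 119.500.

E[X] = 239/2 = 119.500.


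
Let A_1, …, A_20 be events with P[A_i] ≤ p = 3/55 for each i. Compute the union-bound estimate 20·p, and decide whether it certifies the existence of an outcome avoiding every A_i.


Union bound: P[∪_{i=1}^{20} A_i] ≤ Σ_i P[A_i] ≤ 20·p = 20·(3/55) = 12/11.
Numerically: 12/11 ≈ 1.091.
Is 12/11 < 1? NO.
Since the bound 12/11 is ≥ 1, the union bound is uninformative here; it does NOT by itself certify existence.

20·p = 12/11 ≈ 1.091; existence NOT certified by the union bound.


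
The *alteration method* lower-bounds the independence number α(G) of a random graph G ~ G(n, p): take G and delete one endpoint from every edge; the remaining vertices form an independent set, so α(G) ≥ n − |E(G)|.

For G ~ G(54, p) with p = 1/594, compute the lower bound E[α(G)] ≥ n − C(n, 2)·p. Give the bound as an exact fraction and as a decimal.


E[|E(G)|] = C(54, 2)·p = 1431 · (1/594) = 53/22.
E[α(G)] ≥ n − E[|E(G)|] = 54 − 53/22 = 1135/22.
Numerically: ≈ 51.591.
(This is only a lower bound; the true E[α(G)] may be larger.)

E[α(G)] ≥ 1135/22 ≈ 51.591.


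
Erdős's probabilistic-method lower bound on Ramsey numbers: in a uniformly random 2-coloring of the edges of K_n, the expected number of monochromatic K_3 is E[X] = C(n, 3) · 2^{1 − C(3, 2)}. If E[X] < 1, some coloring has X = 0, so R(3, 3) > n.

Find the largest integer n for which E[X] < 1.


We need C(n, 3) · 2^{1 − 3} < 1, i.e. C(n, 3) < 2^{3 − 1} = 4.
Check values of n near the boundary:
  n = 3: C(3, 3) = 1; 1 < 4? YES
  n = 4: C(4, 3) = 4; 4 < 4? NO
  n = 5: C(5, 3) = 10; 10 < 4? NO
  n = 6: C(6, 3) = 20; 20 < 4? NO
The largest n with C(n, 3) < 4 is n = 3 (where E[X] = 1/4 ≈ 0.25000). Hence R(3, 3) > 3, i.e. R(3, 3) ≥ 4.

Largest n = 3; hence R(3, 3) > 3.


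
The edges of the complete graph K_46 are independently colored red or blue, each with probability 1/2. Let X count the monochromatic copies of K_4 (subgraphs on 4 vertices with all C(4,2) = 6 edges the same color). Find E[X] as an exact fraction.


Let X = Σ_S X_S over the C(46, 4) = 163185 subsets S of size 4, where X_S = 1 if the K_4 on S is monochromatic.
For a fixed S, the K_4 on S has C(4, 2) = 6 edges. P[all 6 edges red] = (1/2)^6, and likewise for blue, so P[monochromatic] = 2·(1/2)^6 = 2^{1 − 6} = 1/32.
By linearity: E[X] = C(46, 4) · 2^{1 − 6} = 163185 · 1/32 = 163185/32.
Numerically: E[X] ≈ 5099.5312.

E[X] = C(46,4)·2^(1−C(4,2)) = 163185/32 ≈ 5099.5312.


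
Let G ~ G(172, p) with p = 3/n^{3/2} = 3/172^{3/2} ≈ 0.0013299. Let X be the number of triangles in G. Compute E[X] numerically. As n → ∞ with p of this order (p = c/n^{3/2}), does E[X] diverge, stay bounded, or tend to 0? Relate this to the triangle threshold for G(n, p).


Number of potential triangles: C(172, 3) = 833340.
Each occurs with probability p³ ≈ (0.0013299)³ ≈ 2.3522623e-09.
By linearity: E[X] = C(172, 3)·p³ ≈ 833340 · 2.3522623e-09 ≈ 0.00196.
Since α = 3/2 > 1, p = c/n^{3/2} = o(1/n) is below the triangle threshold p ~ 1/n. Asymptotically E[X] ~ (c³/6)·n^{3(1−α)} = (3³/6)·n^{-1.5} → 0, so by Markov's inequality G has no triangles w.h.p.

E[X] ≈ 0.00196; in regime p = Θ(1/n^{3/2}) E[X] tends to 0 (below the triangle threshold p ~ 1/n).


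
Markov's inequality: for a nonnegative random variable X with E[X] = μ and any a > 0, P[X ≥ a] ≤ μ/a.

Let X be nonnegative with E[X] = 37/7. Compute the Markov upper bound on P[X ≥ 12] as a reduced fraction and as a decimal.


μ = E[X] = 37/7, a = 12.
Markov: P[X ≥ 12] ≤ μ/a = (37/7)/12 = 37/84.
Numerically: ≈ 0.4405.
(Since a = 12 > μ = 5.2857, the bound 37/84 is < 1 and informative.)

P[X ≥ 12] ≤ 37/84 ≈ 0.4405.


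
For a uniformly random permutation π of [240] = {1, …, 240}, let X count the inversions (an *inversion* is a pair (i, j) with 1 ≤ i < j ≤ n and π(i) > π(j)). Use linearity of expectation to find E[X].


Write X = Σ X_I over the C(240, 2) = 28680 pairs i < j, with X_I the indicator of one inversion.
There are 28680 indicators.
For each fixed pair i < j, the values π(i) and π(j) are two distinct elements of {1, …, 240} in uniformly random order; by symmetry P[π(i) > π(j)] = 1/2.
By linearity: E[X] = 28680 · (1/2) = C(240, 2) · (1/2) = 28680/2 = 14340 ≈ 14340.00000.

E[X] = 14340 = 14340.00000.


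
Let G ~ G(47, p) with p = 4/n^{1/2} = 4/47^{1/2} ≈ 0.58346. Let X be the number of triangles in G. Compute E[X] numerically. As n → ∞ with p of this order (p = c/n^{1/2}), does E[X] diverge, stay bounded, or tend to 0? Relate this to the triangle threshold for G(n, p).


Number of potential triangles: C(47, 3) = 16215.
Each occurs with probability p³ ≈ (0.58346)³ ≈ 1.98624669e-01.
By linearity: E[X] = C(47, 3)·p³ ≈ 16215 · 1.98624669e-01 ≈ 3220.699012.
Since α = 1/2 < 1, p = c/n^{1/2} ≫ 1/n is above the triangle threshold p ~ 1/n. Asymptotically E[X] ~ (c³/6)·n^{3(1−α)} = (4³/6)·n^{1.5} → ∞; triangles are abundant w.h.p.

E[X] ≈ 3220.699012; in regime p = Θ(1/n^{1/2}) E[X] diverges (above the triangle threshold p ~ 1/n).


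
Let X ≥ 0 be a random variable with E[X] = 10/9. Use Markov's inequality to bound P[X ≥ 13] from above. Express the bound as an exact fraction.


μ = E[X] = 10/9, a = 13.
Markov: P[X ≥ 13] ≤ μ/a = (10/9)/13 = 10/117.
Numerically: ≈ 0.085.
(Since a = 13 > μ = 1.111, the bound 10/117 is < 1 and informative.)

P[X ≥ 13] ≤ 10/117 ≈ 0.085.


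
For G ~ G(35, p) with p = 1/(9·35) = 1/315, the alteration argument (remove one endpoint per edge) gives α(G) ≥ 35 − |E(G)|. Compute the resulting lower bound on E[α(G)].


E[|E(G)|] = C(35, 2)·p = 595 · (1/315) = 17/9.
E[α(G)] ≥ n − E[|E(G)|] = 35 − 17/9 = 298/9.
Numerically: ≈ 33.111111.
(This is only a lower bound; the true E[α(G)] may be larger.)

E[α(G)] ≥ 298/9 ≈ 33.111111.


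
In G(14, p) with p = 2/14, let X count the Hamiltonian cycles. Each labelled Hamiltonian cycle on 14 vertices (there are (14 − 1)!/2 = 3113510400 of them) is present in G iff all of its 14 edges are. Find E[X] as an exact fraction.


K_14 has (14 − 1)!/2 = 3113510400 labelled Hamiltonian cycles.
For each such Hamiltonian cycle H, let X_H = 1 if all 14 edges of H are present in G. Then P[X_H = 1] = p^{14} = (1/7)^{14} = 1/678223072849.
Summing the indicators: E[X] = Σ_H E[X_H] = 3113510400 · p^{14} = 3113510400 · 1/678223072849 = 444787200/96889010407.
Numerically: E[X] ≈ 0.00459.

E[X] = 3113510400 · (1/7)^{14} = 444787200/96889010407 ≈ 0.00459.


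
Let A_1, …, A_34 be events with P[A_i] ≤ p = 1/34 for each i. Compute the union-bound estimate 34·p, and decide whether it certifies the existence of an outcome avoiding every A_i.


Union bound: P[∪_{i=1}^{34} A_i] ≤ Σ_i P[A_i] ≤ 34·p = 34·(1/34) = 1.
Numerically: 1 ≈ 1.00000.
Is 1 < 1? NO.
Since the bound 1 is ≥ 1, the union bound is uninformative here; it does NOT by itself certify existence.

34·p = 1 ≈ 1.00000; existence NOT certified by the union bound.


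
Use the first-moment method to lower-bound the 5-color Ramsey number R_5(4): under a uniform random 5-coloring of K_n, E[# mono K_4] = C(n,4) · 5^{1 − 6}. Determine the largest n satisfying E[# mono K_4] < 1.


We need C(n, 4) · 5^{1 − 6} < 1, i.e. C(n, 4) < 5^{6 − 1} = 3125.
Check values of n near the boundary:
  n = 17: C(17, 4) = 2380; 2380 < 3125? YES
  n = 18: C(18, 4) = 3060; 3060 < 3125? YES
  n = 19: C(19, 4) = 3876; 3876 < 3125? NO
  n = 20: C(20, 4) = 4845; 4845 < 3125? NO
The largest n with C(n, 4) < 3125 is n = 18 (where E[X] = 612/625 ≈ 0.97920). Hence R_5(4) > 18, i.e. R_5(4) ≥ 19.

Largest n = 18; hence R_5(4) > 18.


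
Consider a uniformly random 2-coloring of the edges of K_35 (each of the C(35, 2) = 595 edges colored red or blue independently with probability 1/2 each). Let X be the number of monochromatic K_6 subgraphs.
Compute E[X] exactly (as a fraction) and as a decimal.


Let X = Σ_S X_S over the C(35, 6) = 1623160 subsets S of size 6, where X_S = 1 if the K_6 on S is monochromatic.
For a fixed S, the K_6 on S has C(6, 2) = 15 edges. P[all 15 edges red] = (1/2)^15, and likewise for blue, so P[monochromatic] = 2·(1/2)^15 = 2^{1 − 15} = 1/16384.
By linearity of expectation: E[X] = C(35, 6) · 2^{1 − 15} = 1623160 · 1/16384 = 202895/2048.
Numerically: E[X] ≈ 99.069824.

E[X] = C(35,6)·2^(1−C(6,2)) = 202895/2048 ≈ 99.069824.


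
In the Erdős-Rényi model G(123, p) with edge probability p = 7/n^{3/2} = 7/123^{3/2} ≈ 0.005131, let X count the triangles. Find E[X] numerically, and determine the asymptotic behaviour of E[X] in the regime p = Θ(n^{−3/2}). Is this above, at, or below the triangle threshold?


Number of potential triangles: C(123, 3) = 302621.
Each occurs with probability p³ ≈ (0.005131)³ ≈ 1.351205e-07.
By linearity: E[X] = C(123, 3)·p³ ≈ 302621 · 1.351205e-07 ≈ 0.0409.
Since α = 3/2 > 1, p = c/n^{3/2} = o(1/n) is below the triangle threshold p ~ 1/n. Asymptotically E[X] ~ (c³/6)·n^{3(1−α)} = (7³/6)·n^{-1.5} → 0, so by Markov's inequality G has no triangles w.h.p.

E[X] ≈ 0.0409; in regime p = Θ(1/n^{3/2}) E[X] tends to 0 (below the triangle threshold p ~ 1/n).


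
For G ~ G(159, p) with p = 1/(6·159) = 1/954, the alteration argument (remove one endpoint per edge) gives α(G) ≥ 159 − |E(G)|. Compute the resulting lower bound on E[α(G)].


E[|E(G)|] = C(159, 2)·p = 12561 · (1/954) = 79/6.
E[α(G)] ≥ n − E[|E(G)|] = 159 − 79/6 = 875/6.
Numerically: ≈ 145.833333.
(This is only a lower bound; the true E[α(G)] may be larger.)

E[α(G)] ≥ 875/6 ≈ 145.833333.


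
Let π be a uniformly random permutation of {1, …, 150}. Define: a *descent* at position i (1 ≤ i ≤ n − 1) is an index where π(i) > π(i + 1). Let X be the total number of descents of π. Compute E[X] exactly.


Write X = Σ X_I over i = 1, …, 149, with X_I the indicator of one descent.
There are 149 indicators.
For each fixed i, the pair (π(i), π(i+1)) is a uniformly random ordered pair of distinct values from {1, …, 150}; by symmetry P[π(i) > π(i+1)] = 1/2.
By linearity: E[X] = 149 · (1/2) = (150 − 1) · (1/2) = 149/2 ≈ 74.500.

E[X] = 149/2 = 74.500.


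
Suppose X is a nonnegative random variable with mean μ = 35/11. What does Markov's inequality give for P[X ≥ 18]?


μ = E[X] = 35/11, a = 18.
Markov: P[X ≥ 18] ≤ μ/a = (35/11)/18 = 35/198.
Numerically: ≈ 0.1768.
(Since a = 18 > μ = 3.1818, the bound 35/198 is < 1 and informative.)

P[X ≥ 18] ≤ 35/198 ≈ 0.1768.


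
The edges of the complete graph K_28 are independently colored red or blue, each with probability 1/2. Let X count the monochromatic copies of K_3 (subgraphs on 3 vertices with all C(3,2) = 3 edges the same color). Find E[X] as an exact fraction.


Let X = Σ_S X_S over the C(28, 3) = 3276 subsets S of size 3, where X_S = 1 if the K_3 on S is monochromatic.
For a fixed S, the K_3 on S has C(3, 2) = 3 edges. P[all 3 edges red] = (1/2)^3, and likewise for blue, so P[monochromatic] = 2·(1/2)^3 = 2^{1 − 3} = 1/4.
Summing: E[X] = C(28, 3) · 2^{1 − 3} = 3276 · 1/4 = 819.
Numerically: E[X] ≈ 819.000.

E[X] = C(28,3)·2^(1−C(3,2)) = 819 ≈ 819.000.


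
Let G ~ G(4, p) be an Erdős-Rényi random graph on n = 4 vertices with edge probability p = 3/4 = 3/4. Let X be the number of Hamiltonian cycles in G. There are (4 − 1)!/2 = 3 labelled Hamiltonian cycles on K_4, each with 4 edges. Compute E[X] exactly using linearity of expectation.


K_4 has (4 − 1)!/2 = 3 labelled Hamiltonian cycles.
For each such Hamiltonian cycle H, let X_H = 1 if all 4 edges of H are present in G. Then P[X_H = 1] = p^{4} = (3/4)^{4} = 81/256.
Summing the indicators: E[X] = Σ_H E[X_H] = 3 · p^{4} = 3 · 81/256 = 243/256.
Numerically: E[X] ≈ 0.9492.

E[X] = 3 · (3/4)^{4} = 243/256 ≈ 0.9492.


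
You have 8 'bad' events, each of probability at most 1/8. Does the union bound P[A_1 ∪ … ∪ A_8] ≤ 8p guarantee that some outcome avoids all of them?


Union bound: P[∪_{i=1}^{8} A_i] ≤ Σ_i P[A_i] ≤ 8·p = 8·(1/8) = 1.
Numerically: 1 ≈ 1.000000.
Is 1 < 1? NO.
Since the bound 1 is ≥ 1, the union bound is uninformative here; it does NOT by itself certify existence.

8·p = 1 ≈ 1.000000; existence NOT certified by the union bound.


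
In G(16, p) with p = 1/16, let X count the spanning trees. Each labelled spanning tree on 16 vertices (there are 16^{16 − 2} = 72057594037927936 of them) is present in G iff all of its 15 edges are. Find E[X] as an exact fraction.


K_16 has 16^{16 − 2} = 72057594037927936 labelled spanning trees.
For each such spanning tree H, let X_H = 1 if all 15 edges of H are present in G. Then P[X_H = 1] = p^{15} = (1/16)^{15} = 1/1152921504606846976.
Summing the indicators: E[X] = Σ_H E[X_H] = 72057594037927936 · p^{15} = 72057594037927936 · 1/1152921504606846976 = 1/16.
Numerically: E[X] ≈ 0.0625.

E[X] = 72057594037927936 · (1/16)^{15} = 1/16 ≈ 0.0625.


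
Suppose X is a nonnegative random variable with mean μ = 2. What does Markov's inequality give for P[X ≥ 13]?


μ = E[X] = 2, a = 13.
Markov: P[X ≥ 13] ≤ μ/a = (2)/13 = 2/13.
Numerically: ≈ 0.154.
(Since a = 13 > μ = 2.000, the bound 2/13 is < 1 and informative.)

P[X ≥ 13] ≤ 2/13 ≈ 0.154.
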